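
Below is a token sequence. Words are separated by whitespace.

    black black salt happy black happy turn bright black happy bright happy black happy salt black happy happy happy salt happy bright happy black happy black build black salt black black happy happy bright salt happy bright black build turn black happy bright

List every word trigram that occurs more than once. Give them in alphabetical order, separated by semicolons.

black happy bright; black happy happy; bright happy black; happy black happy; happy bright happy; salt happy bright

Trigram counts meeting the condition (more than once):
  black happy bright: 2
  black happy happy: 2
  bright happy black: 2
  happy black happy: 3
  happy bright happy: 2
  salt happy bright: 2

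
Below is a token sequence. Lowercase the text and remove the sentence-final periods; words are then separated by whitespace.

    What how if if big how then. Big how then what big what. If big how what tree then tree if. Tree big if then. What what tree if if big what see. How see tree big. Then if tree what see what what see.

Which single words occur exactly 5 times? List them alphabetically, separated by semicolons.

how; then

Unigram counts meeting the condition (exactly 5 times):
  how: 5
  then: 5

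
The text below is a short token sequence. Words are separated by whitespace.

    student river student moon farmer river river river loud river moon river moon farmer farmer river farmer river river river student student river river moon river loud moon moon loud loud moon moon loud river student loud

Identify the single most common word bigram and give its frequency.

"river river", 5 times

Bigram frequencies (highest first):
  river river: 5
  river student: 3
  farmer river: 3
  river moon: 3
  student river: 2
  moon farmer: 2
  … (12 more, each ≤ 2)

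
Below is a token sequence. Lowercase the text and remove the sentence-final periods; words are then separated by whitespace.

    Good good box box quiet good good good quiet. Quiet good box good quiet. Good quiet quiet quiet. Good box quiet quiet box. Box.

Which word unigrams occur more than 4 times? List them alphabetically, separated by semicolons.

Unigram counts meeting the condition (more than 4 times):
  box: 6
  good: 9
  quiet: 9

box; good; quiet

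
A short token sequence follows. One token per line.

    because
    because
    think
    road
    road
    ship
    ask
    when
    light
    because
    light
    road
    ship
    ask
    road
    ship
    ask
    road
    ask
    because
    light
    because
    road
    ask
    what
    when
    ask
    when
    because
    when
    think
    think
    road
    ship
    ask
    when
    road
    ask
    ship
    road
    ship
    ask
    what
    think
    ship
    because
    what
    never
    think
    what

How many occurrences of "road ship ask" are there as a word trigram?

Scanning the 48 overlapping trigram windows for "road ship ask":
  position 5–7: road ship ask
  position 12–14: road ship ask
  position 15–17: road ship ask
  position 33–35: road ship ask
  position 40–42: road ship ask

5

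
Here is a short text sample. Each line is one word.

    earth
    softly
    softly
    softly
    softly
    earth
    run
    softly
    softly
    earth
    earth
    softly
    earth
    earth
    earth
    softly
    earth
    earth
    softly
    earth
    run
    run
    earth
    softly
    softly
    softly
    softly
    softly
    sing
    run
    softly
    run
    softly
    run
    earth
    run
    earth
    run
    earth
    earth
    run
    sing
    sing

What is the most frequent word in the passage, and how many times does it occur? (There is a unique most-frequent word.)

Unigram frequencies (highest first):
  softly: 16
  earth: 15
  run: 9
  sing: 3

"softly", 16 times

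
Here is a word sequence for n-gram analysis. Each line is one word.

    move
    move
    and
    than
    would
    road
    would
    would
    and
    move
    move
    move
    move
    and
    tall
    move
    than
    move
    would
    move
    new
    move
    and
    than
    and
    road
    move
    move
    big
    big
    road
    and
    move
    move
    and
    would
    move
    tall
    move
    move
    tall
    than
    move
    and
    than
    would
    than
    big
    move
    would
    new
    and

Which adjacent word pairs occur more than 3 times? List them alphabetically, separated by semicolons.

Bigram counts meeting the condition (more than 3 times):
  move and: 5
  move move: 7

move and; move move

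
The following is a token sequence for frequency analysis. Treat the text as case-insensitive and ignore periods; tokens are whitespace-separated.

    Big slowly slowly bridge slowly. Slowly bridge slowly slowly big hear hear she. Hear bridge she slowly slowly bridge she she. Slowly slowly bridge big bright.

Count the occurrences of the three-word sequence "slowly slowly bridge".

4

Scanning the 24 overlapping trigram windows for "slowly slowly bridge":
  position 2–4: slowly slowly bridge
  position 5–7: slowly slowly bridge
  position 17–19: slowly slowly bridge
  position 22–24: slowly slowly bridge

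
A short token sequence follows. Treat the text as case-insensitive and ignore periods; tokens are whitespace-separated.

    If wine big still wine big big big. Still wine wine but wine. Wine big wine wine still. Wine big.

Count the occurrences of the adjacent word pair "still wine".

Scanning the 19 overlapping bigram windows for "still wine":
  position 4–5: still wine
  position 9–10: still wine
  position 18–19: still wine

3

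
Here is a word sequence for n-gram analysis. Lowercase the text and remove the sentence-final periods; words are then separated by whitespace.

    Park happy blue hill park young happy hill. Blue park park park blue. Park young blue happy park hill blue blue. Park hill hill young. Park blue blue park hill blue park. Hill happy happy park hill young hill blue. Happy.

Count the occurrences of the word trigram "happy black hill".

Scanning the 39 overlapping trigram windows for "happy black hill":
  (none found)

0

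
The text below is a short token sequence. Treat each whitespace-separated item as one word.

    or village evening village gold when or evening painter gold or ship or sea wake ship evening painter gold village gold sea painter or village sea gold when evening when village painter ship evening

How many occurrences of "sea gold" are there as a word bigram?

1

Scanning the 33 overlapping bigram windows for "sea gold":
  position 26–27: sea gold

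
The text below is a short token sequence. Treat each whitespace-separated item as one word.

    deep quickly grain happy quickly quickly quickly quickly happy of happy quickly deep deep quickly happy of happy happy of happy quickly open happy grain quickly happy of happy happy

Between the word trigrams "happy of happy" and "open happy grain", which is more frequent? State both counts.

"happy of happy" (4 vs 1)

"happy of happy": 4 occurrences
"open happy grain": 1 occurrence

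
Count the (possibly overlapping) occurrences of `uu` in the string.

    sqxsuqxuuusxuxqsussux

Sliding a length-2 window over the 21 characters (20 positions):
  position 8–9: uu
  position 9–10: uu

2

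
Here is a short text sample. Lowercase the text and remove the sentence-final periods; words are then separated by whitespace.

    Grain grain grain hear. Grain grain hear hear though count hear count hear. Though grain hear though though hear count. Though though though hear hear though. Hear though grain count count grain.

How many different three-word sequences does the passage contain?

32 tokens → 30 trigram windows in total.
Repeated trigrams (each contributes count−1 duplicates):
  grain grain hear: 2
  hear hear though: 2
  hear though grain: 2
  though though hear: 2
4 duplicate windows → 30 − 4 = 26 distinct.

26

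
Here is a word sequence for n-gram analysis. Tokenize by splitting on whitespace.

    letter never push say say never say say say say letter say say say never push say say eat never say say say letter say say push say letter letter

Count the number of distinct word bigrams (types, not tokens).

12

30 tokens → 29 bigram windows in total.
Repeated bigrams (each contributes count−1 duplicates):
  say say: 10
  push say: 3
  say letter: 3
  letter say: 2
  never push: 2
  never say: 2
  say never: 2
17 duplicate windows → 29 − 17 = 12 distinct.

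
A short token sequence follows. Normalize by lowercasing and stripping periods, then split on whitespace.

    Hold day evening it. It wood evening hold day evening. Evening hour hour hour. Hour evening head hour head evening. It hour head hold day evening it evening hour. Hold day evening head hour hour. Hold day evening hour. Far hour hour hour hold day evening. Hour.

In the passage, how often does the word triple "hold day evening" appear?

6

Scanning the 45 overlapping trigram windows for "hold day evening":
  position 1–3: hold day evening
  position 8–10: hold day evening
  position 24–26: hold day evening
  position 30–32: hold day evening
  position 36–38: hold day evening
  position 44–46: hold day evening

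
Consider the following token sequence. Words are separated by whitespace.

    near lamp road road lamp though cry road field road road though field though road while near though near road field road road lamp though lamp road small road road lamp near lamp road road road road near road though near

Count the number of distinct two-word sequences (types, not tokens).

23

41 tokens → 40 bigram windows in total.
Repeated bigrams (each contributes count−1 duplicates):
  road road: 7
  lamp road: 3
  road lamp: 3
  field road: 2
  lamp though: 2
  near lamp: 2
  near road: 2
  road field: 2
  … (2 more repeated)
17 duplicate windows → 40 − 17 = 23 distinct.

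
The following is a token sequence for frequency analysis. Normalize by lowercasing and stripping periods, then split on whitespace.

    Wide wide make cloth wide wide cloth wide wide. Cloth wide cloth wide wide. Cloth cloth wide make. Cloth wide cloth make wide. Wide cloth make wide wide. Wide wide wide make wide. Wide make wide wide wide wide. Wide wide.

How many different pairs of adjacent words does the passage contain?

8

41 tokens → 40 bigram windows in total.
Repeated bigrams (each contributes count−1 duplicates):
  wide wide: 15
  cloth wide: 6
  wide cloth: 6
  make wide: 4
  wide make: 4
  cloth make: 2
  make cloth: 2
32 duplicate windows → 40 − 32 = 8 distinct.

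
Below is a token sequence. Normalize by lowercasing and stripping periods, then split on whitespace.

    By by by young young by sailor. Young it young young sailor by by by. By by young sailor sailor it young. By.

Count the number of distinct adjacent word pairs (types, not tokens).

12

23 tokens → 22 bigram windows in total.
Repeated bigrams (each contributes count−1 duplicates):
  by by: 6
  by young: 2
  it young: 2
  young by: 2
  young sailor: 2
  young young: 2
10 duplicate windows → 22 − 10 = 12 distinct.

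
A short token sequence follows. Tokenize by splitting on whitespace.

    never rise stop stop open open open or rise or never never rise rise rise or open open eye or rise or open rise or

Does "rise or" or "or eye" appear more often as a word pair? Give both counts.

"rise or" (4 vs 0)

"rise or": 4 occurrences
"or eye": 0 occurrences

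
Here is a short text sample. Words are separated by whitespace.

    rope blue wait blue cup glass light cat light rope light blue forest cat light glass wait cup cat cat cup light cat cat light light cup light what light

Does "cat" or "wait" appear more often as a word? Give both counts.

"cat" (6 vs 2)

"cat": 6 occurrences
"wait": 2 occurrences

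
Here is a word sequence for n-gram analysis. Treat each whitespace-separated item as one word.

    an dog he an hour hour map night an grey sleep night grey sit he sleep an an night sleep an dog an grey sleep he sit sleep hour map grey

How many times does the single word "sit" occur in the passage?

2

Scanning the 31 tokens for "sit":
  position 14: sit
  position 27: sit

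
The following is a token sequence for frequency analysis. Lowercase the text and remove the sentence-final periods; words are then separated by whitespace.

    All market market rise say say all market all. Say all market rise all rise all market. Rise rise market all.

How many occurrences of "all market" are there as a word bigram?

4

Scanning the 20 overlapping bigram windows for "all market":
  position 1–2: all market
  position 7–8: all market
  position 11–12: all market
  position 16–17: all market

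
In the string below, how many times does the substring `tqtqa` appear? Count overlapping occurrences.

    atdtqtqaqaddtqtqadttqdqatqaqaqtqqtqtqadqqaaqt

3

Sliding a length-5 window over the 45 characters (41 positions):
  position 4–8: tqtqa
  position 13–17: tqtqa
  position 34–38: tqtqa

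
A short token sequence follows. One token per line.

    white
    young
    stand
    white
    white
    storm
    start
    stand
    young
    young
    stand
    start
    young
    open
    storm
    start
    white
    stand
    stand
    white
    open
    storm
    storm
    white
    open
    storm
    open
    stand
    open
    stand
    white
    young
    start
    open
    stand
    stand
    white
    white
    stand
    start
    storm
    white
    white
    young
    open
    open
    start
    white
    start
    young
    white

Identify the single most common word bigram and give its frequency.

Bigram frequencies (highest first):
  stand white: 4
  white young: 3
  white white: 3
  open storm: 3
  open stand: 3
  young stand: 2
  … (23 more, each ≤ 2)

"stand white", 4 times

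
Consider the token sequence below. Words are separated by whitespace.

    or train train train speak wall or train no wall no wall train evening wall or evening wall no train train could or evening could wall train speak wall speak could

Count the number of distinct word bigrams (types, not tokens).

19

31 tokens → 30 bigram windows in total.
Repeated bigrams (each contributes count−1 duplicates):
  train train: 3
  evening wall: 2
  no wall: 2
  or evening: 2
  or train: 2
  speak wall: 2
  train speak: 2
  wall no: 2
  … (2 more repeated)
11 duplicate windows → 30 − 11 = 19 distinct.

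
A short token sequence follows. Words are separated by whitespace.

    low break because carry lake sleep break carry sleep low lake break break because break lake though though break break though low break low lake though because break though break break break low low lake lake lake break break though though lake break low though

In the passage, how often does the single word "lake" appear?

8

Scanning the 45 tokens for "lake":
  position 5: lake
  position 11: lake
  position 16: lake
  position 25: lake
  position 35: lake
  position 36: lake
  position 37: lake
  position 42: lake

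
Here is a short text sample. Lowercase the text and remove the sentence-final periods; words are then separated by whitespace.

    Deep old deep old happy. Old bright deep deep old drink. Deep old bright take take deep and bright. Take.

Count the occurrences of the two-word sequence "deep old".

Scanning the 19 overlapping bigram windows for "deep old":
  position 1–2: deep old
  position 3–4: deep old
  position 9–10: deep old
  position 12–13: deep old

4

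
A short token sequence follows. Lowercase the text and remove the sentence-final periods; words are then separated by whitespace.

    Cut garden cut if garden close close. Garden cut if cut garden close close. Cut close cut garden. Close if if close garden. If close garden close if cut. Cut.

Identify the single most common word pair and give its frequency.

"garden close", 4 times

Bigram frequencies (highest first):
  garden close: 4
  cut garden: 3
  close garden: 3
  garden cut: 2
  cut if: 2
  close close: 2
  … (9 more, each ≤ 2)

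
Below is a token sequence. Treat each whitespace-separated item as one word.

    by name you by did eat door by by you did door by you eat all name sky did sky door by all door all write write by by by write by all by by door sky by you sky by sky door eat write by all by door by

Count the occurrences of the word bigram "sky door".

2

Scanning the 49 overlapping bigram windows for "sky door":
  position 20–21: sky door
  position 42–43: sky door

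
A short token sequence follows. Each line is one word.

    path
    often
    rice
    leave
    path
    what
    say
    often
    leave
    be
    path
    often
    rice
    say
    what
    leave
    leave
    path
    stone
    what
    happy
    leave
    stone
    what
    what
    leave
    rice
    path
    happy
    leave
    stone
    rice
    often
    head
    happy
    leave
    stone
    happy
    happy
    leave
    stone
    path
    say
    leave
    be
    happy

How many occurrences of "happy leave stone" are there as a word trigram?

Scanning the 44 overlapping trigram windows for "happy leave stone":
  position 21–23: happy leave stone
  position 29–31: happy leave stone
  position 35–37: happy leave stone
  position 39–41: happy leave stone

4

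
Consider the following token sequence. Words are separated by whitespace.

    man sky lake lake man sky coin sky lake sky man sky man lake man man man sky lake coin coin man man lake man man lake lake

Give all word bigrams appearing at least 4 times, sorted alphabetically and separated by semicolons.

Bigram counts meeting the condition (at least 4 times):
  man man: 4
  man sky: 4

man man; man sky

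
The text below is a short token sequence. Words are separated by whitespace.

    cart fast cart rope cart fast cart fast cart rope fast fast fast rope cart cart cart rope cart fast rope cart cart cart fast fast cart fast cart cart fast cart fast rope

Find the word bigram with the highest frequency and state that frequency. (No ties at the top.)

"cart fast", 8 times

Bigram frequencies (highest first):
  cart fast: 8
  fast cart: 6
  cart cart: 5
  rope cart: 4
  cart rope: 3
  fast fast: 3
  … (2 more, each ≤ 3)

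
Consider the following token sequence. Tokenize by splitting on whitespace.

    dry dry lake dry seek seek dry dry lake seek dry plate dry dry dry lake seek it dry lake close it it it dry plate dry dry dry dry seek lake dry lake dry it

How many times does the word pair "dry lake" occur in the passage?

5

Scanning the 35 overlapping bigram windows for "dry lake":
  position 2–3: dry lake
  position 8–9: dry lake
  position 15–16: dry lake
  position 19–20: dry lake
  position 33–34: dry lake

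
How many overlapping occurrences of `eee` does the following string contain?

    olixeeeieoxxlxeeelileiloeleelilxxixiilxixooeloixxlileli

2

Sliding a length-3 window over the 55 characters (53 positions):
  position 5–7: eee
  position 15–17: eee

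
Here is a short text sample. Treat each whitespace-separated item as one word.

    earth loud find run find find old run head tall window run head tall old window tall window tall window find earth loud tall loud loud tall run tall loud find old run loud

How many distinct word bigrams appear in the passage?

22

34 tokens → 33 bigram windows in total.
Repeated bigrams (each contributes count−1 duplicates):
  tall window: 3
  earth loud: 2
  find old: 2
  head tall: 2
  loud find: 2
  loud tall: 2
  old run: 2
  run head: 2
  … (2 more repeated)
11 duplicate windows → 33 − 11 = 22 distinct.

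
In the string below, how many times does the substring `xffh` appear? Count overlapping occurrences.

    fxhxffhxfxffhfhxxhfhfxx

2

Sliding a length-4 window over the 23 characters (20 positions):
  position 4–7: xffh
  position 10–13: xffh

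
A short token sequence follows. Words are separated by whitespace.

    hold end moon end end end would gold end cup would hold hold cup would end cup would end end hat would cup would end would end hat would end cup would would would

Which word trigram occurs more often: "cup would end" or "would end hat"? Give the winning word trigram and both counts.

"cup would end" (3 vs 1)

"cup would end": 3 occurrences
"would end hat": 1 occurrence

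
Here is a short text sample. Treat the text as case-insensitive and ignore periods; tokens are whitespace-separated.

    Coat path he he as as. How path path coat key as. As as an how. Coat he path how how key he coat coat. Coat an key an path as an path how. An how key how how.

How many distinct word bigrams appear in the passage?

29

39 tokens → 38 bigram windows in total.
Repeated bigrams (each contributes count−1 duplicates):
  as as: 3
  an how: 2
  an path: 2
  as an: 2
  coat coat: 2
  how how: 2
  how key: 2
  path how: 2
9 duplicate windows → 38 − 9 = 29 distinct.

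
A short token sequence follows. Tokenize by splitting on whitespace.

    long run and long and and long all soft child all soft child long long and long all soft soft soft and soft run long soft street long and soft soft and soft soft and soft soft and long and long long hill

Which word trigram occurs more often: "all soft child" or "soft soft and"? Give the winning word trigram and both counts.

"all soft child": 2 occurrences
"soft soft and": 4 occurrences

"soft soft and" (4 vs 2)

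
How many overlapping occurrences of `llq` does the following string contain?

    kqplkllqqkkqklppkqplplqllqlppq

2

Sliding a length-3 window over the 30 characters (28 positions):
  position 6–8: llq
  position 24–26: llq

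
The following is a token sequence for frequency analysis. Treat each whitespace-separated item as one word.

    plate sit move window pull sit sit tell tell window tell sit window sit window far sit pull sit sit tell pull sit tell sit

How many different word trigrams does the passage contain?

25 tokens → 23 trigram windows in total.
Repeated trigrams (each contributes count−1 duplicates):
  pull sit sit: 2
  sit sit tell: 2
2 duplicate windows → 23 − 2 = 21 distinct.

21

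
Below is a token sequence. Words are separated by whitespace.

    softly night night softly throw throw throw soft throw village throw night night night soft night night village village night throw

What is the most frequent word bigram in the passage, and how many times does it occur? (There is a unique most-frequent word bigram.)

"night night", 4 times

Bigram frequencies (highest first):
  night night: 4
  throw throw: 2
  softly night: 1
  night softly: 1
  softly throw: 1
  throw soft: 1
  … (10 more, each ≤ 1)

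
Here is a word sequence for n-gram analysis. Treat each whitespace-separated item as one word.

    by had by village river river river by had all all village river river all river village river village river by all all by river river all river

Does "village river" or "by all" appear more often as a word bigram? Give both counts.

"village river" (4 vs 1)

"village river": 4 occurrences
"by all": 1 occurrence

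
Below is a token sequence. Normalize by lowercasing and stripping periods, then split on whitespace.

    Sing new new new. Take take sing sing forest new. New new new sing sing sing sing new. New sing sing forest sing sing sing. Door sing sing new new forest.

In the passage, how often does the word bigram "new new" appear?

7

Scanning the 30 overlapping bigram windows for "new new":
  position 2–3: new new
  position 3–4: new new
  position 10–11: new new
  position 11–12: new new
  position 12–13: new new
  position 18–19: new new
  position 29–30: new new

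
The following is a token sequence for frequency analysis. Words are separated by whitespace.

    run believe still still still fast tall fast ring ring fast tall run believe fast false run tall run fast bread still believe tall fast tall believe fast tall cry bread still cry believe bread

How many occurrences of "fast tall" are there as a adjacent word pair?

Scanning the 34 overlapping bigram windows for "fast tall":
  position 6–7: fast tall
  position 11–12: fast tall
  position 25–26: fast tall
  position 28–29: fast tall

4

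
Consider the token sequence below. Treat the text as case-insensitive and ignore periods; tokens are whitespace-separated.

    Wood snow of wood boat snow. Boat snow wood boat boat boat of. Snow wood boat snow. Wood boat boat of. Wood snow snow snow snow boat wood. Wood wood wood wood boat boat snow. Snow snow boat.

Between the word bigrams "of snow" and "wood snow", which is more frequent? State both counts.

"wood snow" (2 vs 1)

"of snow": 1 occurrence
"wood snow": 2 occurrences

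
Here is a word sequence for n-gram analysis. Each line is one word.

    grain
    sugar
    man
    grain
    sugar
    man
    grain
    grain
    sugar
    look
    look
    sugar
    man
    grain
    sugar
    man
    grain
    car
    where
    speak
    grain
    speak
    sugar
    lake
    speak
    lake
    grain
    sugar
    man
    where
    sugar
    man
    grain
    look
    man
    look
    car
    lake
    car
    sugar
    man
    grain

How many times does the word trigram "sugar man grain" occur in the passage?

6

Scanning the 40 overlapping trigram windows for "sugar man grain":
  position 2–4: sugar man grain
  position 5–7: sugar man grain
  position 12–14: sugar man grain
  position 15–17: sugar man grain
  position 31–33: sugar man grain
  position 40–42: sugar man grain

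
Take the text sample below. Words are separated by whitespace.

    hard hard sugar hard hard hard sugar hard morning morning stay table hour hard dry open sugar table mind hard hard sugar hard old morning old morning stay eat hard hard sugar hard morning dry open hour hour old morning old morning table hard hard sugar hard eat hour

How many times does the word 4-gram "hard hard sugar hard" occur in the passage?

Scanning the 46 overlapping 4-gram windows for "hard hard sugar hard":
  position 1–4: hard hard sugar hard
  position 5–8: hard hard sugar hard
  position 20–23: hard hard sugar hard
  position 30–33: hard hard sugar hard
  position 44–47: hard hard sugar hard

5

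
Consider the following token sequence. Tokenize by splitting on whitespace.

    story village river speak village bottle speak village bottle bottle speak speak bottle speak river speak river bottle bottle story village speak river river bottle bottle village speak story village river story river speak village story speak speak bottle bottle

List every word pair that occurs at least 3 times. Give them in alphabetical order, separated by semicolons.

Bigram counts meeting the condition (at least 3 times):
  bottle bottle: 4
  bottle speak: 3
  river speak: 3
  speak river: 3
  speak village: 3
  story village: 3

bottle bottle; bottle speak; river speak; speak river; speak village; story village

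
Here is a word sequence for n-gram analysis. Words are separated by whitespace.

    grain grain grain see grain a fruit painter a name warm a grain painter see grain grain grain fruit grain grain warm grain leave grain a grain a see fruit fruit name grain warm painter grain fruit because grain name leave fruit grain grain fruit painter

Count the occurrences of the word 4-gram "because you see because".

0

Scanning the 43 overlapping 4-gram windows for "because you see because":
  (none found)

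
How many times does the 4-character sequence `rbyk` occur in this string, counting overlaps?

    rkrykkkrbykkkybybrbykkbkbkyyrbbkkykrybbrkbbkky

2

Sliding a length-4 window over the 46 characters (43 positions):
  position 8–11: rbyk
  position 18–21: rbyk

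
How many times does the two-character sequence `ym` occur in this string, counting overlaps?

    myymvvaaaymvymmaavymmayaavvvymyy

5

Sliding a length-2 window over the 32 characters (31 positions):
  position 3–4: ym
  position 10–11: ym
  position 13–14: ym
  position 19–20: ym
  position 29–30: ym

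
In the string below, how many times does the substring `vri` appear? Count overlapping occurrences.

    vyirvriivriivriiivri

4

Sliding a length-3 window over the 20 characters (18 positions):
  position 5–7: vri
  position 9–11: vri
  position 13–15: vri
  position 18–20: vri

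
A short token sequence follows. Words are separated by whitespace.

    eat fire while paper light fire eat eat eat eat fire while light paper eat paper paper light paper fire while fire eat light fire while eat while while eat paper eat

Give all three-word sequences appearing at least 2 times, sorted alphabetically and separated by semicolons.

Trigram counts meeting the condition (at least 2 times):
  eat eat eat: 2
  eat fire while: 2

eat eat eat; eat fire while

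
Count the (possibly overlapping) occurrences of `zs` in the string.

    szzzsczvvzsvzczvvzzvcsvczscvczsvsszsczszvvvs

6

Sliding a length-2 window over the 44 characters (43 positions):
  position 4–5: zs
  position 10–11: zs
  position 25–26: zs
  position 30–31: zs
  position 35–36: zs
  position 38–39: zs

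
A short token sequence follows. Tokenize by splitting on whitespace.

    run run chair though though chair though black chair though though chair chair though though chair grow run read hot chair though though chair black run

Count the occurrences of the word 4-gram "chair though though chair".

4

Scanning the 23 overlapping 4-gram windows for "chair though though chair":
  position 3–6: chair though though chair
  position 9–12: chair though though chair
  position 13–16: chair though though chair
  position 21–24: chair though though chair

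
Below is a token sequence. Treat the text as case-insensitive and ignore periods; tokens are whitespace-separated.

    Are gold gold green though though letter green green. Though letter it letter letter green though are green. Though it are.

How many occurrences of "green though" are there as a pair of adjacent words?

4

Scanning the 20 overlapping bigram windows for "green though":
  position 4–5: green though
  position 9–10: green though
  position 15–16: green though
  position 18–19: green though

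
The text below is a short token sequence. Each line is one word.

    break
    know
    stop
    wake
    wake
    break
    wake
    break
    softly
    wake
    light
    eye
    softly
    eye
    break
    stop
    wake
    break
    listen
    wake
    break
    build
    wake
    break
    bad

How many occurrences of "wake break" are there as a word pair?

5

Scanning the 24 overlapping bigram windows for "wake break":
  position 5–6: wake break
  position 7–8: wake break
  position 17–18: wake break
  position 20–21: wake break
  position 23–24: wake break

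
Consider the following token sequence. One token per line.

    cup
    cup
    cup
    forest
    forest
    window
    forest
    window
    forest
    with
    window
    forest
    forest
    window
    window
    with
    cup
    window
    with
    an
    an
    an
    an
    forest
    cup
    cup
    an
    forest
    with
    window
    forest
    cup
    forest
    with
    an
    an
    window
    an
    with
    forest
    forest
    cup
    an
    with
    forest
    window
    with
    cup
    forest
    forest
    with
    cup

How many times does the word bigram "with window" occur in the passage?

Scanning the 51 overlapping bigram windows for "with window":
  position 10–11: with window
  position 29–30: with window

2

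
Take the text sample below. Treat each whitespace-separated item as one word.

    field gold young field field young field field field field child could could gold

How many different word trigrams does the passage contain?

10

14 tokens → 12 trigram windows in total.
Repeated trigrams (each contributes count−1 duplicates):
  field field field: 2
  young field field: 2
2 duplicate windows → 12 − 2 = 10 distinct.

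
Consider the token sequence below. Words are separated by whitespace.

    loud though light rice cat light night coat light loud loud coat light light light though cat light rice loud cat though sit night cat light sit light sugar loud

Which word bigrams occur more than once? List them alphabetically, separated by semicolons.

Bigram counts meeting the condition (more than once):
  cat light: 3
  coat light: 2
  light light: 2
  light rice: 2

cat light; coat light; light light; light rice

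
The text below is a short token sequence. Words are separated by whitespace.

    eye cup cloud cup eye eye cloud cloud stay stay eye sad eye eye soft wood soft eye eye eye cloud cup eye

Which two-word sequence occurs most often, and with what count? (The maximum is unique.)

"eye eye", 4 times

Bigram frequencies (highest first):
  eye eye: 4
  cloud cup: 2
  cup eye: 2
  eye cloud: 2
  eye cup: 1
  cup cloud: 1
  … (10 more, each ≤ 1)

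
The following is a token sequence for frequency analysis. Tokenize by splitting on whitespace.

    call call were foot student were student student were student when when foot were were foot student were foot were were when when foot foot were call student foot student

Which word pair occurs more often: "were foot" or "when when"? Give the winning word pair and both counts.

"were foot" (3 vs 2)

"were foot": 3 occurrences
"when when": 2 occurrences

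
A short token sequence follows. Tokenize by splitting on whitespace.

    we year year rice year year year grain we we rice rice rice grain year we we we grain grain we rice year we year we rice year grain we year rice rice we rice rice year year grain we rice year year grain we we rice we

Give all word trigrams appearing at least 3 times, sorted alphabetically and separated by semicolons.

rice year year; we rice year; year grain we; year year grain

Trigram counts meeting the condition (at least 3 times):
  rice year year: 3
  we rice year: 3
  year grain we: 4
  year year grain: 3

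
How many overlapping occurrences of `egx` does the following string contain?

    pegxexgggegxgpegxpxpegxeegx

5

Sliding a length-3 window over the 27 characters (25 positions):
  position 2–4: egx
  position 10–12: egx
  position 15–17: egx
  position 21–23: egx
  position 25–27: egx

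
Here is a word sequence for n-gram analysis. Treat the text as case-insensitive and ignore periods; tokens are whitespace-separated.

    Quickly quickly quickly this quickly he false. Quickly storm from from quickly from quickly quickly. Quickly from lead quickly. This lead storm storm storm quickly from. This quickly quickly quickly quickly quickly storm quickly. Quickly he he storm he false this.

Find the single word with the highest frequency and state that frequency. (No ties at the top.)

Unigram frequencies (highest first):
  quickly: 18
  storm: 6
  from: 5
  this: 4
  he: 4
  false: 2
  … (1 more, each ≤ 2)

"quickly", 18 times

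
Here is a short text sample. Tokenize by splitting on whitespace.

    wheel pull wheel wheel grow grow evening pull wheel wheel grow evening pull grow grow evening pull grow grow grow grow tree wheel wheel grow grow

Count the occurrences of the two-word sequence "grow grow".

Scanning the 25 overlapping bigram windows for "grow grow":
  position 5–6: grow grow
  position 14–15: grow grow
  position 18–19: grow grow
  position 19–20: grow grow
  position 20–21: grow grow
  position 25–26: grow grow

6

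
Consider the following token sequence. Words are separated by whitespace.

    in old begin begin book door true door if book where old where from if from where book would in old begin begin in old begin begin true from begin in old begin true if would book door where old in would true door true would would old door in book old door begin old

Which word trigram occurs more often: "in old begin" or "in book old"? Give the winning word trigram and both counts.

"in old begin" (4 vs 1)

"in old begin": 4 occurrences
"in book old": 1 occurrence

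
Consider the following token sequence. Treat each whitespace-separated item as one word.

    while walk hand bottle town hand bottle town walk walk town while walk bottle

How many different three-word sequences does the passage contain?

11

14 tokens → 12 trigram windows in total.
Repeated trigrams (each contributes count−1 duplicates):
  hand bottle town: 2
1 duplicate windows → 12 − 1 = 11 distinct.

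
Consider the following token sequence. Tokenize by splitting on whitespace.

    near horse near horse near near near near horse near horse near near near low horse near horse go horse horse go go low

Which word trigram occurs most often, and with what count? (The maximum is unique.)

Trigram frequencies (highest first):
  near horse near: 4
  horse near horse: 3
  near near near: 3
  horse near near: 2
  near near horse: 1
  near near low: 1
  … (8 more, each ≤ 1)

"near horse near", 4 times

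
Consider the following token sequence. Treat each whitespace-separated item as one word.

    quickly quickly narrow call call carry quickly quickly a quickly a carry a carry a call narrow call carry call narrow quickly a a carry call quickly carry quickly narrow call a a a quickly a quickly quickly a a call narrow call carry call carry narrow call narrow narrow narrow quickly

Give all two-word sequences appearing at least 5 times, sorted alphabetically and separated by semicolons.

narrow call; quickly a

Bigram counts meeting the condition (at least 5 times):
  narrow call: 5
  quickly a: 5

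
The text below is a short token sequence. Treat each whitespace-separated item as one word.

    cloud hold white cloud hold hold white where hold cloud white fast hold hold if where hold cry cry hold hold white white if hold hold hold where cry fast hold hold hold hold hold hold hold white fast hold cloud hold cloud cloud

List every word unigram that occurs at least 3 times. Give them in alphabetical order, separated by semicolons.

Unigram counts meeting the condition (at least 3 times):
  cloud: 6
  cry: 3
  fast: 3
  hold: 21
  where: 3
  white: 6

cloud; cry; fast; hold; where; white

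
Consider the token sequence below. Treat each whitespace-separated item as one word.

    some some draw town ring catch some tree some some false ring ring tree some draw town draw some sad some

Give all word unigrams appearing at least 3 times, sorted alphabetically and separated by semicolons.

Unigram counts meeting the condition (at least 3 times):
  draw: 3
  ring: 3
  some: 8

draw; ring; some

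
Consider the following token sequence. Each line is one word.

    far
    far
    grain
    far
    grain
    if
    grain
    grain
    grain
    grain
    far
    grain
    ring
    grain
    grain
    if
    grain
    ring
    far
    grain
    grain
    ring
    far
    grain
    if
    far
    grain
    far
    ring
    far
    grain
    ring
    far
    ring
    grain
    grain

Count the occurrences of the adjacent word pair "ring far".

4

Scanning the 35 overlapping bigram windows for "ring far":
  position 18–19: ring far
  position 22–23: ring far
  position 29–30: ring far
  position 32–33: ring far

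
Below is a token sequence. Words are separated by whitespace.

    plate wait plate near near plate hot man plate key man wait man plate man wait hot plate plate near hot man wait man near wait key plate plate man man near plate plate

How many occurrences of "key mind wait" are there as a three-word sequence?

0

Scanning the 32 overlapping trigram windows for "key mind wait":
  (none found)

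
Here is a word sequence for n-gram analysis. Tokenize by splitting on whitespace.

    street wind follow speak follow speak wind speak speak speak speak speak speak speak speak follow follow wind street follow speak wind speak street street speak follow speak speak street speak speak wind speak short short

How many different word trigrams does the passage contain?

25

36 tokens → 34 trigram windows in total.
Repeated trigrams (each contributes count−1 duplicates):
  speak speak speak: 6
  speak wind speak: 3
  follow speak wind: 2
  speak follow speak: 2
9 duplicate windows → 34 − 9 = 25 distinct.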